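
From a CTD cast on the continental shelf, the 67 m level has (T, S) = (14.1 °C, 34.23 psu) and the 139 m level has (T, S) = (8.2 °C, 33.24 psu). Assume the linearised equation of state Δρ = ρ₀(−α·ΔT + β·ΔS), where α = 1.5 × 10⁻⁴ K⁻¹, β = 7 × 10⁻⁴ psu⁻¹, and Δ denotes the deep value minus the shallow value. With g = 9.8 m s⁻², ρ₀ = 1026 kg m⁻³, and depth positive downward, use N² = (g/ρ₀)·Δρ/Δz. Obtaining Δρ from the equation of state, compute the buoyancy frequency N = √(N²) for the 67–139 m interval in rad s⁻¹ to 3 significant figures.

5.11 × 10⁻³ rad s⁻¹

ΔT = -5.9 K, ΔS = -0.99 psu (deep − shallow).
Δρ/ρ₀ = −αΔT + βΔS = 8.85 × 10⁻⁴ − 6.93 × 10⁻⁴ = 1.92 × 10⁻⁴, so Δρ ≈ 0.1970 kg m⁻³.
N² = (g/ρ₀)·Δρ/Δz = g·(Δρ/ρ₀)/Δz = 9.8 × 1.92 × 10⁻⁴ / 72 = 2.6133 × 10⁻⁵ s⁻².
N = √(2.6133 × 10⁻⁵) = 5.1120 × 10⁻³ rad s⁻¹ ≈ 5.11 × 10⁻³ rad s⁻¹.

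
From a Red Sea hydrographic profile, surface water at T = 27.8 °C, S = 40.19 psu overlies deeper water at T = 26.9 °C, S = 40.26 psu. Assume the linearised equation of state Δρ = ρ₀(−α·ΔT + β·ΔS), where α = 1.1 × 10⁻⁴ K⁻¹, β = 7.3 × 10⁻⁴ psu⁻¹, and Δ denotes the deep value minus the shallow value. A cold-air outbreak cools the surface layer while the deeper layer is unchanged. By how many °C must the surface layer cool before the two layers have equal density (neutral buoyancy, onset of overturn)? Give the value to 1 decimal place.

Neutral buoyancy requires Δρ = 0, i.e. −α(T_deep − T_surf′) + β(S_deep − S_surf) = 0.
T_surf′ = T_deep − (β/α)·ΔS = 26.9 − (7.3 × 10⁻⁴/1.1 × 10⁻⁴)·(+0.07) = 26.435 °C.
Cooling required: 27.8 − (26.435) = 1.365 °C.

1.4 °C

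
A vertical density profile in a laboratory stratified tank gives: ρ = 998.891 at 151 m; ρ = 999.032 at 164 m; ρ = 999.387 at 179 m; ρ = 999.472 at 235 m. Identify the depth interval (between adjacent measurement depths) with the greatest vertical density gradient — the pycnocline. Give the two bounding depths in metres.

Compute the density gradient over each adjacent pair:
  151–164 m: Δρ/Δz = 0.141/13 = 0.011 kg m⁻⁴
  164–179 m: Δρ/Δz = 0.355/15 = 0.024 kg m⁻⁴
  179–235 m: Δρ/Δz = 0.085/56 = 1.5 × 10⁻³ kg m⁻⁴
The largest gradient is in the 164–179 m interval — the pycnocline.

164–179 m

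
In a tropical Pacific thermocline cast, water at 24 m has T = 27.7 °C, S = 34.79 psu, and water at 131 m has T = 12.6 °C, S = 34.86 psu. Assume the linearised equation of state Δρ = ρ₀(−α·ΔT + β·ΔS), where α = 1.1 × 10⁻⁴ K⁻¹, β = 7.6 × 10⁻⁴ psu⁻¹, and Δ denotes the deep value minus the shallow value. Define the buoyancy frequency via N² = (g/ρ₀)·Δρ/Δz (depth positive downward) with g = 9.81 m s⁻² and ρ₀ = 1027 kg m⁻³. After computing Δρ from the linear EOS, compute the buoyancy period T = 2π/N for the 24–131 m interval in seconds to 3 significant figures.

501 s

ΔT = -15.1 K, ΔS = +0.07 psu (deep − shallow).
Δρ/ρ₀ = −αΔT + βΔS = 1.661 × 10⁻³ + 5.32 × 10⁻⁵ = 1.7142 × 10⁻³, so Δρ ≈ 1.760 kg m⁻³.
N² = (g/ρ₀)·Δρ/Δz = g·(Δρ/ρ₀)/Δz = 9.81 × 1.7142 × 10⁻³ / 107 = 1.5716 × 10⁻⁴ s⁻².
N = √(1.5716 × 10⁻⁴) = 0.012536 rad s⁻¹ → T = 2π/N = 501.21 s ≈ 501 s.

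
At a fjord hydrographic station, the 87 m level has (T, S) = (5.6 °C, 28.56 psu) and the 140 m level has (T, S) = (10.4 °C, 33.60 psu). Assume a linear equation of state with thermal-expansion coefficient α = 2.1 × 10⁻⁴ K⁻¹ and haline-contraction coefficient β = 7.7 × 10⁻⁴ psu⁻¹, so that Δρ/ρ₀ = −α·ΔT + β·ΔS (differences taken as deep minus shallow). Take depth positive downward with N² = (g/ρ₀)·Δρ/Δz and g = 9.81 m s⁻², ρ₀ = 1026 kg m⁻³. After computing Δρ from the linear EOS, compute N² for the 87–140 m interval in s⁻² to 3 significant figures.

ΔT = +4.8 K, ΔS = +5.04 psu (deep − shallow).
Δρ/ρ₀ = −αΔT + βΔS = -1.008 × 10⁻³ + 3.8808 × 10⁻³ = 2.8728 × 10⁻³, so Δρ ≈ 2.947 kg m⁻³.
N² = (g/ρ₀)·Δρ/Δz = g·(Δρ/ρ₀)/Δz = 9.81 × 2.8728 × 10⁻³ / 53 = 5.3174 × 10⁻⁴ s⁻² ≈ 5.32 × 10⁻⁴ s⁻².

5.32 × 10⁻⁴ s⁻²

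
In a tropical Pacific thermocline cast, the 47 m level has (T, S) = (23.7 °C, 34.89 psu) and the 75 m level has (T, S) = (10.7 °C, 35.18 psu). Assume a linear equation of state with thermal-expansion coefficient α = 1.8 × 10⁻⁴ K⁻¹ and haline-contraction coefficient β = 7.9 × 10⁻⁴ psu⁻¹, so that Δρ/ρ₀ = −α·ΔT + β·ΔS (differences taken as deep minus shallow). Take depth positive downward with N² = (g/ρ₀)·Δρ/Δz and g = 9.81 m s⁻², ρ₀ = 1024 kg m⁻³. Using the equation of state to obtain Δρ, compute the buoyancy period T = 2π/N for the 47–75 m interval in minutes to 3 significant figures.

3.49 min

ΔT = -13.0 K, ΔS = +0.29 psu (deep − shallow).
Δρ/ρ₀ = −αΔT + βΔS = 2.34 × 10⁻³ + 2.291 × 10⁻⁴ = 2.5691 × 10⁻³, so Δρ ≈ 2.631 kg m⁻³.
N² = (g/ρ₀)·Δρ/Δz = g·(Δρ/ρ₀)/Δz = 9.81 × 2.5691 × 10⁻³ / 28 = 9.0010 × 10⁻⁴ s⁻².
N = √(9.0010 × 10⁻⁴) = 0.030002 rad s⁻¹ → T = 2π/N = 209.43 s = 3.4905 min ≈ 3.49 min.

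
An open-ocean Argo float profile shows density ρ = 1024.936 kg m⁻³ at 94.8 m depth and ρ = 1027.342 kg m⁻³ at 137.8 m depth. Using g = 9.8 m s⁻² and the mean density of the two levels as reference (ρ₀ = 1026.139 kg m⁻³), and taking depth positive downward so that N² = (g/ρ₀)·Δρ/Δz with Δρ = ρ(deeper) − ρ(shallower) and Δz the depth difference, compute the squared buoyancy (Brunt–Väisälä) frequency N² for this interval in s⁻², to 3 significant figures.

Δρ = 1027.342 − 1024.936 = 2.406 kg m⁻³ over Δz = 137.8 − 94.8 = 43 m.
N² = (9.8/1026.139) × (2.406/43) = 5.3438 × 10⁻⁴ s⁻² ≈ 5.34 × 10⁻⁴ s⁻².

5.34 × 10⁻⁴ s⁻²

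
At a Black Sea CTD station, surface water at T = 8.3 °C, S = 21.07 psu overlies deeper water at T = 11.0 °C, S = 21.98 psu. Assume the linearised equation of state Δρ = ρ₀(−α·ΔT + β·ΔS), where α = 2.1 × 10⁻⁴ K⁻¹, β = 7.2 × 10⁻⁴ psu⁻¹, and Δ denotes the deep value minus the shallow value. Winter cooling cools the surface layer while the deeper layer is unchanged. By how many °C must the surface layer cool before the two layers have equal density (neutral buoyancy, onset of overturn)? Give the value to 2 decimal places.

0.42 °C

Neutral buoyancy requires Δρ = 0, i.e. −α(T_deep − T_surf′) + β(S_deep − S_surf) = 0.
T_surf′ = T_deep − (β/α)·ΔS = 11.0 − (7.2 × 10⁻⁴/2.1 × 10⁻⁴)·(+0.91) = 7.8800 °C.
Cooling required: 8.3 − (7.8800) = 0.4200 °C.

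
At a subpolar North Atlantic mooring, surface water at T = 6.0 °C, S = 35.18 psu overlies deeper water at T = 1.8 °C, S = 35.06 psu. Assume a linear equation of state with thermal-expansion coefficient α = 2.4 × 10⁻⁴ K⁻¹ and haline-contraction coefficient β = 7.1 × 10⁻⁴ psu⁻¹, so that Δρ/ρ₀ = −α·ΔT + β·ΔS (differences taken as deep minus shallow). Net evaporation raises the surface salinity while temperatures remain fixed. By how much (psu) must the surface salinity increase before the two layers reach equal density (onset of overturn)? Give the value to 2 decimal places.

1.30 psu

Neutral buoyancy requires −α(T_deep − T_surf) + β(S_deep − S_surf′) = 0.
S_surf′ = S_deep − (α/β)·ΔT = 35.06 − (2.4 × 10⁻⁴/7.1 × 10⁻⁴)·(-4.2) = 36.4797 psu.
Increase required: 36.4797 − 35.18 = 1.2997 psu.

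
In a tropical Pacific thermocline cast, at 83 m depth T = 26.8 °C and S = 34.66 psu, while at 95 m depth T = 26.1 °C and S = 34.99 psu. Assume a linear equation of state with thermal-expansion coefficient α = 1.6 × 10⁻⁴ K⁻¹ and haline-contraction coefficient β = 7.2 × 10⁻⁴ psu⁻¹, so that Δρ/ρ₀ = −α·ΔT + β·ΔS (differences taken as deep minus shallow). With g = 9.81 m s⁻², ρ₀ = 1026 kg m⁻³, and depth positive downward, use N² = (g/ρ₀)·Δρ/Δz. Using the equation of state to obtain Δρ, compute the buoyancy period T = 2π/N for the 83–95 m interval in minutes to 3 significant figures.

ΔT = -0.7 K, ΔS = +0.33 psu (deep − shallow).
Δρ/ρ₀ = −αΔT + βΔS = 1.12 × 10⁻⁴ + 2.376 × 10⁻⁴ = 3.496 × 10⁻⁴, so Δρ ≈ 0.3587 kg m⁻³.
N² = (g/ρ₀)·Δρ/Δz = g·(Δρ/ρ₀)/Δz = 9.81 × 3.496 × 10⁻⁴ / 12 = 2.8580 × 10⁻⁴ s⁻².
N = √(2.8580 × 10⁻⁴) = 0.016906 rad s⁻¹ → T = 2π/N = 371.65 s = 6.1942 min ≈ 6.19 min.

6.19 min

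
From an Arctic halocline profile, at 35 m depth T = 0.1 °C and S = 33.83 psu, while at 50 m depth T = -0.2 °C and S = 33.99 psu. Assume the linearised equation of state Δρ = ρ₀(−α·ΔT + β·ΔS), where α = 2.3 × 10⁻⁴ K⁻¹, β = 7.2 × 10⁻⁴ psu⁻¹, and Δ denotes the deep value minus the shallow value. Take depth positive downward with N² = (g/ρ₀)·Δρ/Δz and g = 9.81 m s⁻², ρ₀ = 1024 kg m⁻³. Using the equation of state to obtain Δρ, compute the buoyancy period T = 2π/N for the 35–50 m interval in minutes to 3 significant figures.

9.54 min

ΔT = -0.3 K, ΔS = +0.16 psu (deep − shallow).
Δρ/ρ₀ = −αΔT + βΔS = 6.90 × 10⁻⁵ + 1.152 × 10⁻⁴ = 1.842 × 10⁻⁴, so Δρ ≈ 0.1886 kg m⁻³.
N² = (g/ρ₀)·Δρ/Δz = g·(Δρ/ρ₀)/Δz = 9.81 × 1.842 × 10⁻⁴ / 15 = 1.2047 × 10⁻⁴ s⁻².
N = √(1.2047 × 10⁻⁴) = 0.010976 rad s⁻¹ → T = 2π/N = 572.45 s = 9.5408 min ≈ 9.54 min.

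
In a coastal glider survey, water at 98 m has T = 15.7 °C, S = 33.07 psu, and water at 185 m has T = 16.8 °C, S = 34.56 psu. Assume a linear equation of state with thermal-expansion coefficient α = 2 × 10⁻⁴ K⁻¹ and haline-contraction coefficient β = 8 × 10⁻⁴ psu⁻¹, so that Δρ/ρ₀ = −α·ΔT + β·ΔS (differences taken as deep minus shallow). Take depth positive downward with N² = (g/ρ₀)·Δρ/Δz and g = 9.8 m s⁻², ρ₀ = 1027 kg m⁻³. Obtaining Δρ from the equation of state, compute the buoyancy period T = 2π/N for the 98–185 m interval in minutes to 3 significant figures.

ΔT = +1.1 K, ΔS = +1.49 psu (deep − shallow).
Δρ/ρ₀ = −αΔT + βΔS = -2.20 × 10⁻⁴ + 1.192 × 10⁻³ = 9.72 × 10⁻⁴, so Δρ ≈ 0.9982 kg m⁻³.
N² = (g/ρ₀)·Δρ/Δz = g·(Δρ/ρ₀)/Δz = 9.8 × 9.72 × 10⁻⁴ / 87 = 1.0949 × 10⁻⁴ s⁻².
N = √(1.0949 × 10⁻⁴) = 0.010464 rad s⁻¹ → T = 2π/N = 600.46 s = 10.008 min ≈ 10.0 min.

10.0 min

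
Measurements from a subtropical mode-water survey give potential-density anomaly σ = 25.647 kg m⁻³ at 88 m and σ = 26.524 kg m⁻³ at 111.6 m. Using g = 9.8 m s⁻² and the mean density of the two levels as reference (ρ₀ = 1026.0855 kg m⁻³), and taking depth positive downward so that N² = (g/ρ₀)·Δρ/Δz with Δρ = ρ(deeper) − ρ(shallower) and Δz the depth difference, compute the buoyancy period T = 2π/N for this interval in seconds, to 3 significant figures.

334 s

Δρ = 1026.524 − 1025.647 = 0.877 kg m⁻³ over Δz = 111.6 − 88 = 23.6 m.
N² = (9.8/1026.0855) × (0.877/23.6) = 3.5492 × 10⁻⁴ s⁻².
N = √(3.5492 × 10⁻⁴) = 0.018839 rad s⁻¹, so T = 2π/N = 333.52 s ≈ 334 s.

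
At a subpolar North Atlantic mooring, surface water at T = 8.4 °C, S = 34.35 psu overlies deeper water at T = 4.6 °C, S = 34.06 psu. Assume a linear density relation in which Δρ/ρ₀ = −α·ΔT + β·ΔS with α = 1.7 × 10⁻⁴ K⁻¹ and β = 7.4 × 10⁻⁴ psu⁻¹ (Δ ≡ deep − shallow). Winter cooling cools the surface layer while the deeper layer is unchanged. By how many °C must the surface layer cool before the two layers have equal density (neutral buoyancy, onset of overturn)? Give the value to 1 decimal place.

2.5 °C

Neutral buoyancy requires Δρ = 0, i.e. −α(T_deep − T_surf′) + β(S_deep − S_surf) = 0.
T_surf′ = T_deep − (β/α)·ΔS = 4.6 − (7.4 × 10⁻⁴/1.7 × 10⁻⁴)·(-0.29) = 5.862 °C.
Cooling required: 8.4 − (5.862) = 2.538 °C.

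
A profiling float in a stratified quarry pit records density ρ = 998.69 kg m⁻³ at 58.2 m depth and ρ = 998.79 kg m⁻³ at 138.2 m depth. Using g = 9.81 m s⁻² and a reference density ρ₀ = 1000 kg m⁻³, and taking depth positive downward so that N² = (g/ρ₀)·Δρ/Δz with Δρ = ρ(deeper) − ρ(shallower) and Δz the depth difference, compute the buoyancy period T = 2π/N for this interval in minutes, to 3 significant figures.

29.9 min

Δρ = 998.79 − 998.69 = 0.10 kg m⁻³ over Δz = 138.2 − 58.2 = 80 m.
N² = (9.81/1000) × (0.10/80) = 1.2263 × 10⁻⁵ s⁻².
N = √(1.2263 × 10⁻⁵) = 3.5019 × 10⁻³ rad s⁻¹, so T = 2π/N = 1.7942 × 10³ s = 29.903 min ≈ 29.9 min.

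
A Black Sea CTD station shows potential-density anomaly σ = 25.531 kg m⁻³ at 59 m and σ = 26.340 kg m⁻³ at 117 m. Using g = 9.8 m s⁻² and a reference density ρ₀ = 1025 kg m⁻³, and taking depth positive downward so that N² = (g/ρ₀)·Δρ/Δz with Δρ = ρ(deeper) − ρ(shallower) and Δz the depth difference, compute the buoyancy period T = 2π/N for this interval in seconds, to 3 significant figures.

Δρ = 1026.340 − 1025.531 = 0.809 kg m⁻³ over Δz = 117 − 59 = 58 m.
N² = (9.8/1025) × (0.809/58) = 1.3336 × 10⁻⁴ s⁻².
N = √(1.3336 × 10⁻⁴) = 0.011548 rad s⁻¹, so T = 2π/N = 544.09 s ≈ 544 s.

544 s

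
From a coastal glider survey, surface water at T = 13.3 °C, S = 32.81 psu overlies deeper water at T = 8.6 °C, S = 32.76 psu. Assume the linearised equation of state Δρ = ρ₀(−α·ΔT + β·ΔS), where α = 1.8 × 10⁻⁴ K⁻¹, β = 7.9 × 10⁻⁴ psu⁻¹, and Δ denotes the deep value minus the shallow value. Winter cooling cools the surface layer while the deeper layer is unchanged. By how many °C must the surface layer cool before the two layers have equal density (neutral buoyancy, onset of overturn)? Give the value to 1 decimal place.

4.5 °C

Neutral buoyancy requires Δρ = 0, i.e. −α(T_deep − T_surf′) + β(S_deep − S_surf) = 0.
T_surf′ = T_deep − (β/α)·ΔS = 8.6 − (7.9 × 10⁻⁴/1.8 × 10⁻⁴)·(-0.05) = 8.819 °C.
Cooling required: 13.3 − (8.819) = 4.481 °C.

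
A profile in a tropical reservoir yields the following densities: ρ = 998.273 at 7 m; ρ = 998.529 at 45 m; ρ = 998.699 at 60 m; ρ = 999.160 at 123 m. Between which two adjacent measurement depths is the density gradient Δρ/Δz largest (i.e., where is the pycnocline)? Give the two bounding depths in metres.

Compute the density gradient over each adjacent pair:
  7–45 m: Δρ/Δz = 0.256/38 = 6.7 × 10⁻³ kg m⁻⁴
  45–60 m: Δρ/Δz = 0.170/15 = 0.011 kg m⁻⁴
  60–123 m: Δρ/Δz = 0.461/63 = 7.3 × 10⁻³ kg m⁻⁴
The largest gradient is in the 45–60 m interval — the pycnocline.

45–60 m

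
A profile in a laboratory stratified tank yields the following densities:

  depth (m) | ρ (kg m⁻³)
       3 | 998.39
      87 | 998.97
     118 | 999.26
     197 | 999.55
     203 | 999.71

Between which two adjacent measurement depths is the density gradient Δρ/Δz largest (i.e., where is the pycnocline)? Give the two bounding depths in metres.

Compute the density gradient over each adjacent pair:
  3–87 m: Δρ/Δz = 0.58/84 = 6.9 × 10⁻³ kg m⁻⁴
  87–118 m: Δρ/Δz = 0.29/31 = 9.4 × 10⁻³ kg m⁻⁴
  118–197 m: Δρ/Δz = 0.29/79 = 3.7 × 10⁻³ kg m⁻⁴
  197–203 m: Δρ/Δz = 0.16/6 = 0.027 kg m⁻⁴
The largest gradient is in the 197–203 m interval — the pycnocline.

197–203 m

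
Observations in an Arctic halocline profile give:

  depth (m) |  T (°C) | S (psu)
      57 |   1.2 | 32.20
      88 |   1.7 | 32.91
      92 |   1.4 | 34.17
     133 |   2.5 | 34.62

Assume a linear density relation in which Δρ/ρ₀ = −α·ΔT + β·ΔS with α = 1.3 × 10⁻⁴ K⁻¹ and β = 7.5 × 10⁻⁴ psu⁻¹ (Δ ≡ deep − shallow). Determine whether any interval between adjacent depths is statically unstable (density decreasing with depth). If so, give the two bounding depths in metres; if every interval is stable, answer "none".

none

Evaluate Δρ/ρ₀ = −αΔT + βΔS across each adjacent pair:
  57–88 m: −αΔT+βΔS = −(1.3 × 10⁻⁴)(+0.5)+(7.5 × 10⁻⁴)(+0.71) = 4.7 × 10⁻⁴ → stable
  88–92 m: −αΔT+βΔS = −(1.3 × 10⁻⁴)(-0.3)+(7.5 × 10⁻⁴)(+1.26) = 9.8 × 10⁻⁴ → stable
  92–133 m: −αΔT+βΔS = −(1.3 × 10⁻⁴)(+1.1)+(7.5 × 10⁻⁴)(+0.45) = 1.9 × 10⁻⁴ → stable
Every interval has Δρ > 0: the column is stably stratified throughout.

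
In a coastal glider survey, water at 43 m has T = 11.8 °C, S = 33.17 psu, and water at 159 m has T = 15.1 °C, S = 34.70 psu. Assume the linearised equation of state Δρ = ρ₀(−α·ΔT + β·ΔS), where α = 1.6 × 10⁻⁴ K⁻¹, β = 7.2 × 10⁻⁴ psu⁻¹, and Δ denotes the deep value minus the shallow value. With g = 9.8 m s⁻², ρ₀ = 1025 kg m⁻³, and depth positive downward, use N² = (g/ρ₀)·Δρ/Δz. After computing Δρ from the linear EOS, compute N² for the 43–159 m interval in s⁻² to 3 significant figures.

4.85 × 10⁻⁵ s⁻²

ΔT = +3.3 K, ΔS = +1.53 psu (deep − shallow).
Δρ/ρ₀ = −αΔT + βΔS = -5.28 × 10⁻⁴ + 1.1016 × 10⁻³ = 5.736 × 10⁻⁴, so Δρ ≈ 0.5879 kg m⁻³.
N² = (g/ρ₀)·Δρ/Δz = g·(Δρ/ρ₀)/Δz = 9.8 × 5.736 × 10⁻⁴ / 116 = 4.8459 × 10⁻⁵ s⁻² ≈ 4.85 × 10⁻⁵ s⁻².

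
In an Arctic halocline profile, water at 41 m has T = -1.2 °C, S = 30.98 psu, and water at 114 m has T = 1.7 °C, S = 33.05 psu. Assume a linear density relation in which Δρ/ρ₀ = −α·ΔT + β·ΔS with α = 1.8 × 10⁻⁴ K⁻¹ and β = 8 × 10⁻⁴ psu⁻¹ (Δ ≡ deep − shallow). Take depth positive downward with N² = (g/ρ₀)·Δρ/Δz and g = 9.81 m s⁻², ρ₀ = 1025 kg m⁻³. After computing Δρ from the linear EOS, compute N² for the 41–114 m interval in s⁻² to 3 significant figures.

1.52 × 10⁻⁴ s⁻²

ΔT = +2.9 K, ΔS = +2.07 psu (deep − shallow).
Δρ/ρ₀ = −αΔT + βΔS = -5.22 × 10⁻⁴ + 1.656 × 10⁻³ = 1.134 × 10⁻³, so Δρ ≈ 1.162 kg m⁻³.
N² = (g/ρ₀)·Δρ/Δz = g·(Δρ/ρ₀)/Δz = 9.81 × 1.134 × 10⁻³ / 73 = 1.5239 × 10⁻⁴ s⁻² ≈ 1.52 × 10⁻⁴ s⁻².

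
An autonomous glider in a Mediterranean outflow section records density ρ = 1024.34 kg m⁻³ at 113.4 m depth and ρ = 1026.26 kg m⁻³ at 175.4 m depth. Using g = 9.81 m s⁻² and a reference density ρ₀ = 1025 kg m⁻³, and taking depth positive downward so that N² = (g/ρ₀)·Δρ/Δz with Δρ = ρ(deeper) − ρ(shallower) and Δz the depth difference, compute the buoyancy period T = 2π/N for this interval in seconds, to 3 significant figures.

Δρ = 1026.26 − 1024.34 = 1.92 kg m⁻³ over Δz = 175.4 − 113.4 = 62 m.
N² = (9.81/1025) × (1.92/62) = 2.9638 × 10⁻⁴ s⁻².
N = √(2.9638 × 10⁻⁴) = 0.017216 rad s⁻¹, so T = 2π/N = 364.96 s ≈ 365 s.

365 s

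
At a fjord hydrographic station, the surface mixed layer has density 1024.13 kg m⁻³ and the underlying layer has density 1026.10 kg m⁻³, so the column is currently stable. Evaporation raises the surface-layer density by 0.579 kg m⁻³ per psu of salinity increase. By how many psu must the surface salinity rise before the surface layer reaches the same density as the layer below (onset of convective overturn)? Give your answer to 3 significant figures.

Density deficit of the surface layer: 1026.10 − 1024.13 = 1.97 kg m⁻³.
Required change = 1.97 / 0.579 = 3.40 psu.

3.40 psu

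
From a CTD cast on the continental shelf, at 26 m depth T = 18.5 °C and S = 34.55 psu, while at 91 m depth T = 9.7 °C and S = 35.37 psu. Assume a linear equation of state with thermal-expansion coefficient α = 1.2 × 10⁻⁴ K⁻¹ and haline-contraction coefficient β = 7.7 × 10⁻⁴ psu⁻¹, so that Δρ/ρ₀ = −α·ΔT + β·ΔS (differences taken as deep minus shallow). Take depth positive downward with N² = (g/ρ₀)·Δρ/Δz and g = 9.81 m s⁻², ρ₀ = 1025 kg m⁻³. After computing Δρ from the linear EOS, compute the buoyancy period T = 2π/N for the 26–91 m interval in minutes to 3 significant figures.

ΔT = -8.8 K, ΔS = +0.82 psu (deep − shallow).
Δρ/ρ₀ = −αΔT + βΔS = 1.056 × 10⁻³ + 6.314 × 10⁻⁴ = 1.6874 × 10⁻³, so Δρ ≈ 1.730 kg m⁻³.
N² = (g/ρ₀)·Δρ/Δz = g·(Δρ/ρ₀)/Δz = 9.81 × 1.6874 × 10⁻³ / 65 = 2.5467 × 10⁻⁴ s⁻².
N = √(2.5467 × 10⁻⁴) = 0.015958 rad s⁻¹ → T = 2π/N = 393.73 s = 6.5622 min ≈ 6.56 min.

6.56 min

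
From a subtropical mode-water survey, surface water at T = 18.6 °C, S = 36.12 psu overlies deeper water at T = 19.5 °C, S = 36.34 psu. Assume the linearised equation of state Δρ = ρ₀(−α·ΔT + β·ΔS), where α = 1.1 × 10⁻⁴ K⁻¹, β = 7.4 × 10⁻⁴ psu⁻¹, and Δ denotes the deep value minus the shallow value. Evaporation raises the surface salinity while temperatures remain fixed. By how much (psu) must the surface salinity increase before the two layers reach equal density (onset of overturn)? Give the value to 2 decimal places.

0.09 psu

Neutral buoyancy requires −α(T_deep − T_surf) + β(S_deep − S_surf′) = 0.
S_surf′ = S_deep − (α/β)·ΔT = 36.34 − (1.1 × 10⁻⁴/7.4 × 10⁻⁴)·(+0.9) = 36.2062 psu.
Increase required: 36.2062 − 36.12 = 0.0862 psu.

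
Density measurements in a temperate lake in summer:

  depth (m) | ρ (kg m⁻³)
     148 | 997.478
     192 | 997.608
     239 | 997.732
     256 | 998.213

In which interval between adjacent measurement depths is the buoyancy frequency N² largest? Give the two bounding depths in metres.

239–256 m

Compute the density gradient over each adjacent pair:
  148–192 m: Δρ/Δz = 0.130/44 = 3.0 × 10⁻³ kg m⁻⁴
  192–239 m: Δρ/Δz = 0.124/47 = 2.6 × 10⁻³ kg m⁻⁴
  239–256 m: Δρ/Δz = 0.481/17 = 0.028 kg m⁻⁴
The largest gradient is in the 239–256 m interval — the pycnocline.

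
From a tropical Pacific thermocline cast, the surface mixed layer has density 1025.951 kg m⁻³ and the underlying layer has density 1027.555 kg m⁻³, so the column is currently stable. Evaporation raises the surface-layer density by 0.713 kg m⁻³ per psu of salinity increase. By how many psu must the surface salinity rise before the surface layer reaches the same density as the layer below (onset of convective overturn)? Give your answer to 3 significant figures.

2.25 psu

Density deficit of the surface layer: 1027.555 − 1025.951 = 1.604 kg m⁻³.
Required change = 1.604 / 0.713 = 2.25 psu.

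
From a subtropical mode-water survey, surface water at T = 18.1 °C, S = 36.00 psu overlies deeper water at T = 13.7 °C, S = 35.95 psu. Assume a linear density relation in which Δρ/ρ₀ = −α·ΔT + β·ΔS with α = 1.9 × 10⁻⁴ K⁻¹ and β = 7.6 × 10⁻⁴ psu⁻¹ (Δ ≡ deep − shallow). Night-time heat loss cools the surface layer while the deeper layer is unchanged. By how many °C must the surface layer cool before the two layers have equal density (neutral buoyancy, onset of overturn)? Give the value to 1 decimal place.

4.2 °C

Neutral buoyancy requires Δρ = 0, i.e. −α(T_deep − T_surf′) + β(S_deep − S_surf) = 0.
T_surf′ = T_deep − (β/α)·ΔS = 13.7 − (7.6 × 10⁻⁴/1.9 × 10⁻⁴)·(-0.05) = 13.900 °C.
Cooling required: 18.1 − (13.900) = 4.200 °C.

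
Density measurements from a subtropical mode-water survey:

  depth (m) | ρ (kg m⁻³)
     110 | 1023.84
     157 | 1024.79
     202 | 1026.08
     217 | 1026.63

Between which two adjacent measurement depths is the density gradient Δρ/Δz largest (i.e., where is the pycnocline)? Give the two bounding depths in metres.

202–217 m

Compute the density gradient over each adjacent pair:
  110–157 m: Δρ/Δz = 0.95/47 = 0.020 kg m⁻⁴
  157–202 m: Δρ/Δz = 1.29/45 = 0.029 kg m⁻⁴
  202–217 m: Δρ/Δz = 0.55/15 = 0.037 kg m⁻⁴
The largest gradient is in the 202–217 m interval — the pycnocline.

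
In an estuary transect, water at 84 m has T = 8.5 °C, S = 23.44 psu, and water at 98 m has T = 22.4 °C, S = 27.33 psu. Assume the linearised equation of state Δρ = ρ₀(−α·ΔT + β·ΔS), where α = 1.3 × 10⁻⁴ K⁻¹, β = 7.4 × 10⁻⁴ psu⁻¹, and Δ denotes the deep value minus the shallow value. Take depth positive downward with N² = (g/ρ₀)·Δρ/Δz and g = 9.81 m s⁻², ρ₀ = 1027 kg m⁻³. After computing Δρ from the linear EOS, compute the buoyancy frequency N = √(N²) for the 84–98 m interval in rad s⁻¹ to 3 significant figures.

0.0274 rad s⁻¹

ΔT = +13.9 K, ΔS = +3.89 psu (deep − shallow).
Δρ/ρ₀ = −αΔT + βΔS = -1.807 × 10⁻³ + 2.8786 × 10⁻³ = 1.0716 × 10⁻³, so Δρ ≈ 1.101 kg m⁻³.
N² = (g/ρ₀)·Δρ/Δz = g·(Δρ/ρ₀)/Δz = 9.81 × 1.0716 × 10⁻³ / 14 = 7.5089 × 10⁻⁴ s⁻².
N = √(7.5089 × 10⁻⁴) = 0.027402 rad s⁻¹ ≈ 0.0274 rad s⁻¹.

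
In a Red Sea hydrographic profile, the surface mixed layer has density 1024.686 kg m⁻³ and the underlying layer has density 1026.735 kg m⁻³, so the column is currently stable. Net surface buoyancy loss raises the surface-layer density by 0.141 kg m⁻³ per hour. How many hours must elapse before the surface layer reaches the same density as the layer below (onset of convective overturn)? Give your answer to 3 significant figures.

14.5 hours

Density deficit of the surface layer: 1026.735 − 1024.686 = 2.049 kg m⁻³.
Required change = 2.049 / 0.141 = 14.5 hours.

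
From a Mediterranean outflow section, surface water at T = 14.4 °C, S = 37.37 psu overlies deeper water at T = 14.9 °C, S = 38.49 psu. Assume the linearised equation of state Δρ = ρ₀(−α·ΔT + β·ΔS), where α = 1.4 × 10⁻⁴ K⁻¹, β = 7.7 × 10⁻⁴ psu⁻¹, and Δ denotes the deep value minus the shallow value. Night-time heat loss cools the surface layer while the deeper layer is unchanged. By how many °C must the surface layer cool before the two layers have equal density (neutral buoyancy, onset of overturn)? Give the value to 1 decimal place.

5.7 °C

Neutral buoyancy requires Δρ = 0, i.e. −α(T_deep − T_surf′) + β(S_deep − S_surf) = 0.
T_surf′ = T_deep − (β/α)·ΔS = 14.9 − (7.7 × 10⁻⁴/1.4 × 10⁻⁴)·(+1.12) = 8.740 °C.
Cooling required: 14.4 − (8.740) = 5.660 °C.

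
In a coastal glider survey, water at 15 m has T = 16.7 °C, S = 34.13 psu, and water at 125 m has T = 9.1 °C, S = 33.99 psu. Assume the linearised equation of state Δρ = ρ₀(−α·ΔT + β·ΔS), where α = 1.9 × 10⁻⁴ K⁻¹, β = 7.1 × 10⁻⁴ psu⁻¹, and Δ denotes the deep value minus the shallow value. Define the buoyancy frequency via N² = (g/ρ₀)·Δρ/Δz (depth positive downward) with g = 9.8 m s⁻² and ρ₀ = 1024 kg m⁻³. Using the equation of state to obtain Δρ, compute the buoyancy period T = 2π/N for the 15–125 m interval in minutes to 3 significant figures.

ΔT = -7.6 K, ΔS = -0.14 psu (deep − shallow).
Δρ/ρ₀ = −αΔT + βΔS = 1.444 × 10⁻³ − 9.94 × 10⁻⁵ = 1.3446 × 10⁻³, so Δρ ≈ 1.377 kg m⁻³.
N² = (g/ρ₀)·Δρ/Δz = g·(Δρ/ρ₀)/Δz = 9.8 × 1.3446 × 10⁻³ / 110 = 1.1979 × 10⁻⁴ s⁻².
N = √(1.1979 × 10⁻⁴) = 0.010945 rad s⁻¹ → T = 2π/N = 574.07 s = 9.5678 min ≈ 9.57 min.

9.57 min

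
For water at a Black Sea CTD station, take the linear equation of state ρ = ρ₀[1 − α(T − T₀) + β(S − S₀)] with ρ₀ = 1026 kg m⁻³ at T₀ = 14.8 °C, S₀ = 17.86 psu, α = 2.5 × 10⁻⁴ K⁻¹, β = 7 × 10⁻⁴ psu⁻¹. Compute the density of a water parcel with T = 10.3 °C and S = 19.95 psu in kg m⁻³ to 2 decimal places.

T − T₀ = -4.5 K, S − S₀ = +2.09 psu.
Bracket = 1 − α·(-4.5) + β·(+2.09) = 1 + (2.588 × 10⁻³) = 1.0025880.
ρ = 1026 × 1.0025880 = 1028.66 kg m⁻³.

1028.66 kg m⁻³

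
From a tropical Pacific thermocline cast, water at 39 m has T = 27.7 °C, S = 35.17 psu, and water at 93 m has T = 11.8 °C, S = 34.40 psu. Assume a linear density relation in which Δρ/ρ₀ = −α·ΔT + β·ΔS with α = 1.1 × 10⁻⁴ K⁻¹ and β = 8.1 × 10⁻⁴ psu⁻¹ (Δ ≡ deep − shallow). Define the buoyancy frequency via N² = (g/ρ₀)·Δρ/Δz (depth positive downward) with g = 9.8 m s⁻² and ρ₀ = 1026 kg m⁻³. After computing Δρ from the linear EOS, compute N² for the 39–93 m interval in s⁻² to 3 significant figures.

2.04 × 10⁻⁴ s⁻²

ΔT = -15.9 K, ΔS = -0.77 psu (deep − shallow).
Δρ/ρ₀ = −αΔT + βΔS = 1.749 × 10⁻³ − 6.237 × 10⁻⁴ = 1.1253 × 10⁻³, so Δρ ≈ 1.155 kg m⁻³.
N² = (g/ρ₀)·Δρ/Δz = g·(Δρ/ρ₀)/Δz = 9.8 × 1.1253 × 10⁻³ / 54 = 2.0422 × 10⁻⁴ s⁻² ≈ 2.04 × 10⁻⁴ s⁻².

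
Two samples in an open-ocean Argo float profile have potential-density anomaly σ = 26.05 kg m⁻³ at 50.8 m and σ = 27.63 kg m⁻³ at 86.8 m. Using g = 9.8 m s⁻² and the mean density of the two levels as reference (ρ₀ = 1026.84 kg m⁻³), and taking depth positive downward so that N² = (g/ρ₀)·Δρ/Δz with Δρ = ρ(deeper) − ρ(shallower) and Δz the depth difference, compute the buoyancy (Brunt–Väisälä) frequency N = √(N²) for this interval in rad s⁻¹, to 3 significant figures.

0.0205 rad s⁻¹

Δρ = 1027.63 − 1026.05 = 1.58 kg m⁻³ over Δz = 86.8 − 50.8 = 36 m.
N² = (9.8/1026.84) × (1.58/36) = 4.1887 × 10⁻⁴ s⁻².
N = √(4.1887 × 10⁻⁴) = 0.020466 rad s⁻¹ ≈ 0.0205 rad s⁻¹.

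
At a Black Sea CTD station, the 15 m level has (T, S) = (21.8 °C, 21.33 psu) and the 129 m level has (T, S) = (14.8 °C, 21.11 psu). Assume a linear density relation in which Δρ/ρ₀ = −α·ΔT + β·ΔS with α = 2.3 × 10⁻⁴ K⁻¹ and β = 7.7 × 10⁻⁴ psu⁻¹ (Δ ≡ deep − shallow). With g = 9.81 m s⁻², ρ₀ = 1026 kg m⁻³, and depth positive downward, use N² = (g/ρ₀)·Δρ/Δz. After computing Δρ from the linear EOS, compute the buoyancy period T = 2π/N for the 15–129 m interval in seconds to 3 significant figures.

564 s

ΔT = -7.0 K, ΔS = -0.22 psu (deep − shallow).
Δρ/ρ₀ = −αΔT + βΔS = 1.61 × 10⁻³ − 1.694 × 10⁻⁴ = 1.4406 × 10⁻³, so Δρ ≈ 1.478 kg m⁻³.
N² = (g/ρ₀)·Δρ/Δz = g·(Δρ/ρ₀)/Δz = 9.81 × 1.4406 × 10⁻³ / 114 = 1.2397 × 10⁻⁴ s⁻².
N = √(1.2397 × 10⁻⁴) = 0.011134 rad s⁻¹ → T = 2π/N = 564.32 s ≈ 564 s.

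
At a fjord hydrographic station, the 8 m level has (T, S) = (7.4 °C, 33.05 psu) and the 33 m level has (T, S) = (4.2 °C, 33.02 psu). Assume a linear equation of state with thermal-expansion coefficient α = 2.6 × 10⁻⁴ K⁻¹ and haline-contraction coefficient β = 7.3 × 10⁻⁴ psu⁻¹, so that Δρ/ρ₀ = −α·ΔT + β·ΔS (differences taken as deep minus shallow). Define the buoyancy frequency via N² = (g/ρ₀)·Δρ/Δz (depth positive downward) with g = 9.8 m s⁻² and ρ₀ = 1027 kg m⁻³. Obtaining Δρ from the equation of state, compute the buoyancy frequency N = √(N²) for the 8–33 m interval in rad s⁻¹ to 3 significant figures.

0.0178 rad s⁻¹

ΔT = -3.2 K, ΔS = -0.03 psu (deep − shallow).
Δρ/ρ₀ = −αΔT + βΔS = 8.32 × 10⁻⁴ − 2.19 × 10⁻⁵ = 8.101 × 10⁻⁴, so Δρ ≈ 0.8320 kg m⁻³.
N² = (g/ρ₀)·Δρ/Δz = g·(Δρ/ρ₀)/Δz = 9.8 × 8.101 × 10⁻⁴ / 25 = 3.1756 × 10⁻⁴ s⁻².
N = √(3.1756 × 10⁻⁴) = 0.017820 rad s⁻¹ ≈ 0.0178 rad s⁻¹.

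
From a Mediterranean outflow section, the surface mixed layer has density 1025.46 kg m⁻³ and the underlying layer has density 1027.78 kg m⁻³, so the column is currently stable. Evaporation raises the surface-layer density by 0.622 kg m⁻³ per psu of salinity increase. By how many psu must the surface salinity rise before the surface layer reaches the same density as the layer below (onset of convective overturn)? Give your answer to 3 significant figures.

Density deficit of the surface layer: 1027.78 − 1025.46 = 2.32 kg m⁻³.
Required change = 2.32 / 0.622 = 3.73 psu.

3.73 psu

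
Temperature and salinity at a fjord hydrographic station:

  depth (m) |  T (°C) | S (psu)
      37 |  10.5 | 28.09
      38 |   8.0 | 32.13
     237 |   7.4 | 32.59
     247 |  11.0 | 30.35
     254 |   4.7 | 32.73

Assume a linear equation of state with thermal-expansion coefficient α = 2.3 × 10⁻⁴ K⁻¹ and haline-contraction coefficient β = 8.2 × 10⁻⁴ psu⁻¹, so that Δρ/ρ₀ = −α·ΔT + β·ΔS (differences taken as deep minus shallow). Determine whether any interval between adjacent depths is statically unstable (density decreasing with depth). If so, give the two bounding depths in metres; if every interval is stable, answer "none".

237–247 m

Evaluate Δρ/ρ₀ = −αΔT + βΔS across each adjacent pair:
  37–38 m: −αΔT+βΔS = −(2.3 × 10⁻⁴)(-2.5)+(8.2 × 10⁻⁴)(+4.04) = 3.9 × 10⁻³ → stable
  38–237 m: −αΔT+βΔS = −(2.3 × 10⁻⁴)(-0.6)+(8.2 × 10⁻⁴)(+0.46) = 5.2 × 10⁻⁴ → stable
  237–247 m: −αΔT+βΔS = −(2.3 × 10⁻⁴)(+3.6)+(8.2 × 10⁻⁴)(-2.24) = -2.7 × 10⁻³ → UNSTABLE
  247–254 m: −αΔT+βΔS = −(2.3 × 10⁻⁴)(-6.3)+(8.2 × 10⁻⁴)(+2.38) = 3.4 × 10⁻³ → stable
The 237–247 m interval has Δρ < 0: lighter water underlies denser water.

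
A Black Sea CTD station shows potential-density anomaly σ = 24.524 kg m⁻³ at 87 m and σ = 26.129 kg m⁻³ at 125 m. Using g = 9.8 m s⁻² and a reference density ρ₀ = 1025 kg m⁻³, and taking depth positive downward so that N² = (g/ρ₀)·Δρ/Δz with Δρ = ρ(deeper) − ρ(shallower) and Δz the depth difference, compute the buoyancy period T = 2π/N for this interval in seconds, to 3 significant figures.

Δρ = 1026.129 − 1024.524 = 1.605 kg m⁻³ over Δz = 125 − 87 = 38 m.
N² = (9.8/1025) × (1.605/38) = 4.0383 × 10⁻⁴ s⁻².
N = √(4.0383 × 10⁻⁴) = 0.020096 rad s⁻¹, so T = 2π/N = 312.66 s ≈ 313 s.

313 s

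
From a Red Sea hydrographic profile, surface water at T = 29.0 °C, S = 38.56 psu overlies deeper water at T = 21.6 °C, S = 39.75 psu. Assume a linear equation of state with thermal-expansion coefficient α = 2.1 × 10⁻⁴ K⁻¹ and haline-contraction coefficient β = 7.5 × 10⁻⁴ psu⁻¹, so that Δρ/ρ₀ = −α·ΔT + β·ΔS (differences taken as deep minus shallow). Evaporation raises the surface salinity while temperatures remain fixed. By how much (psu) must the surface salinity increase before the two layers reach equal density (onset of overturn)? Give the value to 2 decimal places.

3.26 psu

Neutral buoyancy requires −α(T_deep − T_surf) + β(S_deep − S_surf′) = 0.
S_surf′ = S_deep − (α/β)·ΔT = 39.75 − (2.1 × 10⁻⁴/7.5 × 10⁻⁴)·(-7.4) = 41.8220 psu.
Increase required: 41.8220 − 38.56 = 3.2620 psu.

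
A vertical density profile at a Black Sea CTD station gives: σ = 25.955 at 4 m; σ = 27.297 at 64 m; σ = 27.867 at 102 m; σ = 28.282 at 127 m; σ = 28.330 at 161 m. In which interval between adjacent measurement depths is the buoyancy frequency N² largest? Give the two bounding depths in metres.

4–64 m

Compute the density gradient over each adjacent pair:
  4–64 m: Δρ/Δz = 1.342/60 = 0.022 kg m⁻⁴
  64–102 m: Δρ/Δz = 0.570/38 = 0.015 kg m⁻⁴
  102–127 m: Δρ/Δz = 0.415/25 = 0.017 kg m⁻⁴
  127–161 m: Δρ/Δz = 0.048/34 = 1.4 × 10⁻³ kg m⁻⁴
The largest gradient is in the 4–64 m interval — the pycnocline.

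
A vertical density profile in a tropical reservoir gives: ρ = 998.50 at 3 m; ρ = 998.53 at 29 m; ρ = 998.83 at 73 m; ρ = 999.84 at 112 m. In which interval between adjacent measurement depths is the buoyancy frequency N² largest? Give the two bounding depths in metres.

73–112 m

Compute the density gradient over each adjacent pair:
  3–29 m: Δρ/Δz = 0.03/26 = 1.2 × 10⁻³ kg m⁻⁴
  29–73 m: Δρ/Δz = 0.30/44 = 6.8 × 10⁻³ kg m⁻⁴
  73–112 m: Δρ/Δz = 1.01/39 = 0.026 kg m⁻⁴
The largest gradient is in the 73–112 m interval — the pycnocline.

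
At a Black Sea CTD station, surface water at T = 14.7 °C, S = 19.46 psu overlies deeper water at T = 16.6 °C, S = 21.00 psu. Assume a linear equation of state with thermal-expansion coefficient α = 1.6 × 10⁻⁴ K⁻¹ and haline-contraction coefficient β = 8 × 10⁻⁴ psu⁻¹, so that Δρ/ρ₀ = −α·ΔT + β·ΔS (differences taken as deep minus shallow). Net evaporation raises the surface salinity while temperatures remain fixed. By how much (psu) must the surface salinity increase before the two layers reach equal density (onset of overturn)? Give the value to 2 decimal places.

Neutral buoyancy requires −α(T_deep − T_surf) + β(S_deep − S_surf′) = 0.
S_surf′ = S_deep − (α/β)·ΔT = 21.00 − (1.6 × 10⁻⁴/8 × 10⁻⁴)·(+1.9) = 20.6200 psu.
Increase required: 20.6200 − 19.46 = 1.1600 psu.

1.16 psu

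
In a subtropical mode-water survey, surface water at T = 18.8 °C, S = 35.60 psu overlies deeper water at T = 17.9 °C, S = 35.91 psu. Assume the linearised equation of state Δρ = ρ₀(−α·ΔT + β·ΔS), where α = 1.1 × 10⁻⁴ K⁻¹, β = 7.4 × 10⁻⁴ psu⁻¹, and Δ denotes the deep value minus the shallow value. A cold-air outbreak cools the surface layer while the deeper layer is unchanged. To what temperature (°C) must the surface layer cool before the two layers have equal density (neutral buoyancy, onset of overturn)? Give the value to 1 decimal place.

15.8 °C

Neutral buoyancy requires Δρ = 0, i.e. −α(T_deep − T_surf′) + β(S_deep − S_surf) = 0.
T_surf′ = T_deep − (β/α)·ΔS = 17.9 − (7.4 × 10⁻⁴/1.1 × 10⁻⁴)·(+0.31) = 15.815 °C.
Cooling required: 18.8 − (15.815) = 2.985 °C.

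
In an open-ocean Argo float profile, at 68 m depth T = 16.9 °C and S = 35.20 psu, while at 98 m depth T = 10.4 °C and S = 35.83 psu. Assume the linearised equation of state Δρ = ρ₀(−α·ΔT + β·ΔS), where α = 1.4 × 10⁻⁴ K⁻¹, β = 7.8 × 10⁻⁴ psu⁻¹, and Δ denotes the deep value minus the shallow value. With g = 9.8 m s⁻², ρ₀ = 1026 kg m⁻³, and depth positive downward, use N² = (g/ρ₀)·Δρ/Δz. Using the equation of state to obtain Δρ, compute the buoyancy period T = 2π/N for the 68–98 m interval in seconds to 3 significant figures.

294 s

ΔT = -6.5 K, ΔS = +0.63 psu (deep − shallow).
Δρ/ρ₀ = −αΔT + βΔS = 9.10 × 10⁻⁴ + 4.914 × 10⁻⁴ = 1.4014 × 10⁻³, so Δρ ≈ 1.438 kg m⁻³.
N² = (g/ρ₀)·Δρ/Δz = g·(Δρ/ρ₀)/Δz = 9.8 × 1.4014 × 10⁻³ / 30 = 4.5779 × 10⁻⁴ s⁻².
N = √(4.5779 × 10⁻⁴) = 0.021396 rad s⁻¹ → T = 2π/N = 293.66 s ≈ 294 s.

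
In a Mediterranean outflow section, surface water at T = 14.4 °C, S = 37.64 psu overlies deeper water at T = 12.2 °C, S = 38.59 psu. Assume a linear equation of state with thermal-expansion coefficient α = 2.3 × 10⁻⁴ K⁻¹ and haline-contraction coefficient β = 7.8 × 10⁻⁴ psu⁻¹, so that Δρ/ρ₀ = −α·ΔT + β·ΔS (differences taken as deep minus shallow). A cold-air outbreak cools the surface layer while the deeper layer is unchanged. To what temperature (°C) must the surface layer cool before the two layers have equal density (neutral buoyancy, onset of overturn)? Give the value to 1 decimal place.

Neutral buoyancy requires Δρ = 0, i.e. −α(T_deep − T_surf′) + β(S_deep − S_surf) = 0.
T_surf′ = T_deep − (β/α)·ΔS = 12.2 − (7.8 × 10⁻⁴/2.3 × 10⁻⁴)·(+0.95) = 8.978 °C.
Cooling required: 14.4 − (8.978) = 5.422 °C.

9.0 °C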